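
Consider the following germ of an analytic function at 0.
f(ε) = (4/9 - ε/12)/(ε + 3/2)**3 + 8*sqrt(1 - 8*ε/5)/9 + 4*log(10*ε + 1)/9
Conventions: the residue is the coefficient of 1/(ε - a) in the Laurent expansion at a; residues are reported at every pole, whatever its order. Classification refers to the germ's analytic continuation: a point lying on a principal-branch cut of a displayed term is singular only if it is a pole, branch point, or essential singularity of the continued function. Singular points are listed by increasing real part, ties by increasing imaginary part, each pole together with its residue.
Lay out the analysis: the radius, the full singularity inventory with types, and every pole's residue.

Denominator factor (ε + 3/2)^3: pole of order 3 at -3/2, modulus 3/2.
Branch term (8/9)*sqrt(1 - ε/(5/8)): its argument vanishes at ε = 5/8, a square-root branch point, modulus 5/8.
Branch term (4/9)*log(1 - ε/(-1/10)): its argument vanishes at ε = -1/10, a logarithmic branch point, modulus 1/10.
The radius of convergence is the smallest modulus among the singular points: 1/10.
The branch terms are analytic at -3/2 and contribute nothing to the residue; only the rational part matters.
At the order-3 pole -3/2 set g(ε) = (ε - (-3/2))^3*(rational part) = 4/9 - ε/12.
Order-3 pole: residue = g''(a)/2; g''(-3/2) = 0, so the residue is 0.
List the singular points by increasing real part (a conjugate pair: the negative imaginary part first).

Radius of convergence at 0: 1/10.
At -3/2: a pole of order 3; residue 0.
At -1/10: a logarithmic branch point.
At 5/8: an algebraic (square-root) branch point.


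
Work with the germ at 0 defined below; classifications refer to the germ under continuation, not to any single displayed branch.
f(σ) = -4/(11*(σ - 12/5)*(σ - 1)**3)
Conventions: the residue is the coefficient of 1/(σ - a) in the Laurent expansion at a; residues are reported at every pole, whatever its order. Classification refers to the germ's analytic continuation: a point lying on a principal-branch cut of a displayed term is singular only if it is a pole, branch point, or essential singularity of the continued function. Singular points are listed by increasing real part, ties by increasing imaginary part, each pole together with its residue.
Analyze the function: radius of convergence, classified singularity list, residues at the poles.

Radius of convergence at 0: 1.
At 1: a pole of order 3; residue 500/3773.
At 12/5: a pole of order 1; residue -500/3773.

Denominator factor (σ - 1)^3: pole of order 3 at 1, modulus 1.
Denominator factor (σ - 12/5): pole of order 1 at 12/5, modulus 12/5.
The radius of convergence is the smallest modulus among the singular points: 1.
At the order-3 pole 1 set g(σ) = (σ - (1))^3*f(σ) = -4/(11*(σ - 12/5)).
Order-3 pole: residue = g''(a)/2; g''(1) = 1000/3773, so the residue is 500/3773.
At the order-1 pole 12/5 set g(σ) = (σ - (12/5))*f(σ) = -4/(11*(σ - 1)**3).
Simple pole: residue = g(a) at a = 12/5, which is -500/3773.
List the singular points by increasing real part (a conjugate pair: the negative imaginary part first).


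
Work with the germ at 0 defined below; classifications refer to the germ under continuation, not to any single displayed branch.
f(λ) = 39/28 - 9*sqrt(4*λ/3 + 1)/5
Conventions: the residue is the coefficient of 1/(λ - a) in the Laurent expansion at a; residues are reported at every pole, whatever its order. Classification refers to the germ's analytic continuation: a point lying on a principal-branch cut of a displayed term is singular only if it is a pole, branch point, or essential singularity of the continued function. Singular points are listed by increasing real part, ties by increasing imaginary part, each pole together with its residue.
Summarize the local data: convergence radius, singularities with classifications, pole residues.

Radius of convergence at 0: 3/4.
At -3/4: an algebraic (square-root) branch point.

Branch term (-9/5)*sqrt(1 - λ/(-3/4)): its argument vanishes at λ = -3/4, a square-root branch point, modulus 3/4.
The radius of convergence is the smallest modulus among the singular points: 3/4.


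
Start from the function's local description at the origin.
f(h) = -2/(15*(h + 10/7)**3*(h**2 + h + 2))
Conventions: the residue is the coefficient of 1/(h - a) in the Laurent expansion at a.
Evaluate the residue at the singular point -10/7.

At the order-3 pole -10/7 set g(h) = (h - (-10/7))^3*f(h) = -2/(15*(h**2 + h + 2)).
Order-3 pole: residue = g''(a)/2; g''(-10/7) = -98441/7864320, so the residue is -98441/15728640.

The residue is -98441/15728640.


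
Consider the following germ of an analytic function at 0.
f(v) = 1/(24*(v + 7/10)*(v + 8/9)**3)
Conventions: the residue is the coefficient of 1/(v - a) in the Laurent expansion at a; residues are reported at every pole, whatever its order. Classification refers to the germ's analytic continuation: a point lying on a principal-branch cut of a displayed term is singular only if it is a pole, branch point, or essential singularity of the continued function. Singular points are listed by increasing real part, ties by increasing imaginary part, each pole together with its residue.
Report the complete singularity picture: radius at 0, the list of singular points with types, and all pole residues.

Radius of convergence at 0: 7/10.
At -8/9: a pole of order 3; residue -30375/4913.
At -7/10: a pole of order 1; residue 30375/4913.

Denominator factor (v + 7/10): pole of order 1 at -7/10, modulus 7/10.
Denominator factor (v + 8/9)^3: pole of order 3 at -8/9, modulus 8/9.
The radius of convergence is the smallest modulus among the singular points: 7/10.
At the order-3 pole -8/9 set g(v) = (v - (-8/9))^3*f(v) = 1/(24*(v + 7/10)).
Order-3 pole: residue = g''(a)/2; g''(-8/9) = -60750/4913, so the residue is -30375/4913.
At the order-1 pole -7/10 set g(v) = (v - (-7/10))*f(v) = 1/(24*(v + 8/9)**3).
Simple pole: residue = g(a) at a = -7/10, which is 30375/4913.
List the singular points by increasing real part (a conjugate pair: the negative imaginary part first).


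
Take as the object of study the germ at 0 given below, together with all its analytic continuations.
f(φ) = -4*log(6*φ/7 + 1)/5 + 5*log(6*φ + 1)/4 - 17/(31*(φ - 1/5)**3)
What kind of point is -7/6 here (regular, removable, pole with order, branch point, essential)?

The point is a logarithmic branch point.

The term (-4/5)*log(1 - φ/(-7/6)) has argument 1 - -7/6/(-7/6) = 0 at -7/6: a logarithmic (infinitely-sheeted) branch point; the remaining terms are analytic or single-valued there.


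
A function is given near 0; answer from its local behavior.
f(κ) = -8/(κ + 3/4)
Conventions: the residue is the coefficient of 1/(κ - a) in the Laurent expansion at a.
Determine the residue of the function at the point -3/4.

At the order-1 pole -3/4 set g(κ) = (κ - (-3/4))*f(κ) = -8.
Simple pole: residue = g(a) at a = -3/4, which is -8.

The residue is -8.


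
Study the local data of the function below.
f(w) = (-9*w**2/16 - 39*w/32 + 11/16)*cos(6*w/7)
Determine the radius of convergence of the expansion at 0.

The radius of convergence is infinite.

The factor cos(6*w/7) is entire and contributes no finite singular point.
The polynomial part has no poles.
No finite singular points: the Taylor series at 0 converges everywhere.


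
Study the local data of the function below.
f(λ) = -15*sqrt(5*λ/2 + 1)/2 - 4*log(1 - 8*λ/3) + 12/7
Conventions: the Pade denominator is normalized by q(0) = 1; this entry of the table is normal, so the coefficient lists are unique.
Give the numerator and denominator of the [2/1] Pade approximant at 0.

The Pade approximant has numerator coefficients [-81/14, 6282595/971628, 378296861/19987776]; denominator coefficients [1, -372413/416412].

Taylor coefficients needed (expand at 0): a_0 = -81/14, a_1 = 31/24, a_2 = 11567/576, a_3 = 372413/20736.
Write the denominator as Q(λ) = 1 + q1*λ. Requiring Q*f - P = O(λ^4) with deg P <= 2 kills the coefficients of λ^3..λ^3 in Q*f:
  λ^3: a_3 + q1*a_2 = 0, i.e. 372413/20736 + (11567/576)*q1 = 0.
Solving this linear system: q1 = -372413/416412.
The numerator is Q*f truncated at degree 2: P0 = a_0 = -81/14; P1 = a_1 + q1*a_0 = 6282595/971628; P2 = a_2 + q1*a_1 = 378296861/19987776.


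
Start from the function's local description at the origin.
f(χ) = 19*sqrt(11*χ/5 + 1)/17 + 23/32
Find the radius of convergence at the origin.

The radius of convergence is 5/11.

Branch term (19/17)*sqrt(1 - χ/(-5/11)): its argument vanishes at χ = -5/11, a square-root branch point, modulus 5/11.
The radius of convergence is the smallest modulus among the singular points: 5/11.


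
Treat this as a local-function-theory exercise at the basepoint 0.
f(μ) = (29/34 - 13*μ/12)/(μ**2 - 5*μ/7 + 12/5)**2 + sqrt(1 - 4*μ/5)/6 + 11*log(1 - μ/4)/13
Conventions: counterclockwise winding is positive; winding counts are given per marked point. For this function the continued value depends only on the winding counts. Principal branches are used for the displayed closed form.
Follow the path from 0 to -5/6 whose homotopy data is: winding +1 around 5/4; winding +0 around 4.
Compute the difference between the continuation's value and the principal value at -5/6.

The rational part is single-valued and drops out of the difference; each branch term changes only by its own monodromy.
(11/13)*log(1 - μ/(4)): winding 0 around 4, so this term returns to its principal value, contribution 0.
(1/6)*sqrt(1 - μ/(5/4)): winding +1 is odd, the square root flips sign, contributing -2*(1/6)*sqrt(1 - (-5/6)/(5/4)) = -2*(1/6)*sqrt(5/3) = -(1/9)*sqrt(15).
Summing the contributions at μ = -5/6 gives -(1/9)*sqrt(15).

Continued minus principal equals -(1/9)*sqrt(15).


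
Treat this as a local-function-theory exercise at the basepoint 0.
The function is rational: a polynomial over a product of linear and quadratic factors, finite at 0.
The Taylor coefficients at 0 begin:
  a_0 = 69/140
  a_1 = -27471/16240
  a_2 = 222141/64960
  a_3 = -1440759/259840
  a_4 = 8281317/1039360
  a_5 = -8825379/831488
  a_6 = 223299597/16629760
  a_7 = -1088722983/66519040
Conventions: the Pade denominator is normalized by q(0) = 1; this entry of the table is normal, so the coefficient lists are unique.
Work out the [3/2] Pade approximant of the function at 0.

The Pade approximant has numerator coefficients [69/140, -26856926349/46240153015, 2405097882/9248030603, -3607646823/46240153015]; denominator coefficients [1, 410684687/182227204, 241318969/182227204].

Taylor coefficients needed (read off): a_0 = 69/140, a_1 = -27471/16240, a_2 = 222141/64960, a_3 = -1440759/259840, a_4 = 8281317/1039360, a_5 = -8825379/831488.
Write the denominator as Q(μ) = 1 + q1*μ + q2*μ^2. Requiring Q*f - P = O(μ^6) with deg P <= 3 kills the coefficients of μ^4..μ^5 in Q*f:
  μ^4: a_4 + q1*a_3 + q2*a_2 = 0, i.e. 8281317/1039360 + (-1440759/259840)*q1 + (222141/64960)*q2 = 0.
  μ^5: a_5 + q1*a_4 + q2*a_3 = 0, i.e. -8825379/831488 + (8281317/1039360)*q1 + (-1440759/259840)*q2 = 0.
Solving this linear system: q1 = 410684687/182227204, q2 = 241318969/182227204.
The numerator is Q*f truncated at degree 3: P0 = a_0 = 69/140; P1 = a_1 + q1*a_0 = -26856926349/46240153015; P2 = a_2 + q1*a_1 + q2*a_0 = 2405097882/9248030603; P3 = a_3 + q1*a_2 + q2*a_1 = -3607646823/46240153015.


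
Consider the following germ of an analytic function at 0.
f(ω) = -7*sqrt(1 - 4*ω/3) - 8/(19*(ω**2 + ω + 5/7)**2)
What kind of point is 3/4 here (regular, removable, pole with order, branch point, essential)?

The term (-7)*sqrt(1 - ω/(3/4)) has argument 1 - 3/4/(3/4) = 0 at 3/4: a square-root (algebraic, two-sheeted) branch point; the remaining terms are analytic or single-valued there.

The point is an algebraic (square-root) branch point.


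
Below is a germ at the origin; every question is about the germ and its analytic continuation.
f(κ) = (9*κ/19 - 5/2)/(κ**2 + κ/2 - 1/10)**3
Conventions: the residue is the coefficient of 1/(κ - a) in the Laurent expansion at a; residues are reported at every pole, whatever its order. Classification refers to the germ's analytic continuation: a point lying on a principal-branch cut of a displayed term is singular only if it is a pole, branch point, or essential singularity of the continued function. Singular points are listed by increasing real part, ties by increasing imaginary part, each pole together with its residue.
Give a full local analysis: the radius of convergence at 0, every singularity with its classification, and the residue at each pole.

Radius of convergence at 0: -1/4 + (1/20)*sqrt(65).
At -1/4 - (1/20)*sqrt(65): a pole of order 3; residue (238800/41743)*sqrt(65).
At -1/4 + (1/20)*sqrt(65): a pole of order 3; residue -(238800/41743)*sqrt(65).

Denominator factor (κ**2 + κ/2 - 1/10)^3: discriminant 13/20, real irrational roots -1/4 + (1/20)*sqrt(65) and -1/4 - (1/20)*sqrt(65); poles of order 3, moduli -1/4 + (1/20)*sqrt(65) and 1/4 + (1/20)*sqrt(65).
The radius of convergence is the smallest modulus among the singular points: -1/4 + (1/20)*sqrt(65).
The factor κ**2 + κ/2 - 1/10 splits as (κ - a)(κ - a') with a = -1/4 - (1/20)*sqrt(65), a' = -1/4 + (1/20)*sqrt(65). At the order-3 pole a set g(κ) = (κ - a)^3*f(κ) = [9*κ/19 - 5/2] / (κ - a')^3.
Order-3 pole: residue = g''(a)/2; g''(-1/4 - (1/20)*sqrt(65)) = (477600/41743)*sqrt(65), so the residue is (238800/41743)*sqrt(65).
The factor κ**2 + κ/2 - 1/10 splits as (κ - a)(κ - a') with a = -1/4 + (1/20)*sqrt(65), a' = -1/4 - (1/20)*sqrt(65). At the order-3 pole a set g(κ) = (κ - a)^3*f(κ) = [9*κ/19 - 5/2] / (κ - a')^3.
Order-3 pole: residue = g''(a)/2; g''(-1/4 + (1/20)*sqrt(65)) = -(477600/41743)*sqrt(65), so the residue is -(238800/41743)*sqrt(65).
List the singular points by increasing real part (a conjugate pair: the negative imaginary part first).


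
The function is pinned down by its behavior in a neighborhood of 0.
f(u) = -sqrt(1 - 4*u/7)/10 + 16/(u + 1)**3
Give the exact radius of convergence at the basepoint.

The radius of convergence is 1.

Denominator factor (u + 1)^3: pole of order 3 at -1, modulus 1.
Branch term (-1/10)*sqrt(1 - u/(7/4)): its argument vanishes at u = 7/4, a square-root branch point, modulus 7/4.
The radius of convergence is the smallest modulus among the singular points: 1.


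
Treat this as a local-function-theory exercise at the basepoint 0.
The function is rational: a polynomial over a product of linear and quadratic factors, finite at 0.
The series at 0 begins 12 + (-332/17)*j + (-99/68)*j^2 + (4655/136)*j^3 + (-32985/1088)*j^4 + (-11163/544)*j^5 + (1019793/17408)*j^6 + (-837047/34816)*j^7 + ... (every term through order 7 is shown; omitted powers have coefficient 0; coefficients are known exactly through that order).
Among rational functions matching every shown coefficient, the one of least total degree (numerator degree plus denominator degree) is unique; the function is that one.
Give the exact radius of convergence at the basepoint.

The radius of convergence is 1.

No rational of total degree below 5 reproduces all 8 coefficients; solving the [1/4] Pade equations on them gives f(j) = (12 - 26*j/17)/(j**2 + 3*j/4 + 1)**2, whose expansion matches every shown term.
Denominator factor (j**2 + 3*j/4 + 1)^2: discriminant -55/16, complex-conjugate roots (-3/8) + ((1/8)*sqrt(55))*i and (-3/8) - ((1/8)*sqrt(55))*i; poles of order 2, moduli 1 and 1.
The radius of convergence is the smallest modulus among the singular points: 1.


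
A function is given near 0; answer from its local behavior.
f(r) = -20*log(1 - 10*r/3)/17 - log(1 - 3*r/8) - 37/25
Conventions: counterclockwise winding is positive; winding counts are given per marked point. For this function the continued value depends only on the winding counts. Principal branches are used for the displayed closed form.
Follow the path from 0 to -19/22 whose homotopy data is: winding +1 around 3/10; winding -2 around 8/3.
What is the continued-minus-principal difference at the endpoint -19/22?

Continued minus principal equals (28/17)*pi*i.

The rational part is single-valued and drops out of the difference; each branch term changes only by its own monodromy.
(-1)*log(1 - r/(8/3)): each positive loop around 8/3 adds 2*pi*i to the log, so winding -2 contributes (-1)*(-2)*2*pi*i = (4)*pi*i.
(-20/17)*log(1 - r/(3/10)): each positive loop around 3/10 adds 2*pi*i to the log, so winding +1 contributes (-20/17)*(1)*2*pi*i = -(40/17)*pi*i.
Summing the contributions at r = -19/22 gives (28/17)*pi*i.


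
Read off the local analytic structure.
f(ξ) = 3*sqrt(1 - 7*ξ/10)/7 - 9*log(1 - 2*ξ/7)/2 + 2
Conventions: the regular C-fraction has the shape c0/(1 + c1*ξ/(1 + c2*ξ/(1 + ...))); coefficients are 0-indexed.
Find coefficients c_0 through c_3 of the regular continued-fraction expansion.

The regular C-fraction coefficients are [17/7, -159/340, 83009/252280, 13110553/1231853560].

Taylor coefficients (expand at 0): a_0 = 17/7, a_1 = 159/140, a_2 = 6171/39200, a_3 = 141579/5488000.
c0 = a_0 = 17/7. Peel one level at a time: if S = 1 + c*ξ/S' with S'(0) = 1, then c is the ξ-coefficient of S and S' = c*ξ/(S - 1).
S_1 = c0/f = 1 + (-159/340)*ξ + (249027/1618400)*ξ^2 + ...; c1 = -159/340.
S_2 = c1*ξ/(S_1 - 1) = 1 + (83009/252280)*ξ + (-771209/220225600)*ξ^2 + ...; c2 = 83009/252280.
S_3 = c2*ξ/(S_2 - 1) = 1 + (13110553/1231853560)*ξ + ...; c3 = 13110553/1231853560.


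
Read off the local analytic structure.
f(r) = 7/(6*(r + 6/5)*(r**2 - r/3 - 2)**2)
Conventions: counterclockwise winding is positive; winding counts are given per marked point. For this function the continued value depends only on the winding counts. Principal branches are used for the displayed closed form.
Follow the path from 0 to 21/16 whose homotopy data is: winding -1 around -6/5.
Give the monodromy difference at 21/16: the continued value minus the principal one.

Continued minus principal equals 0.

The function is rational, hence single-valued: continuing it around any pole returns the same value, so the difference is 0.


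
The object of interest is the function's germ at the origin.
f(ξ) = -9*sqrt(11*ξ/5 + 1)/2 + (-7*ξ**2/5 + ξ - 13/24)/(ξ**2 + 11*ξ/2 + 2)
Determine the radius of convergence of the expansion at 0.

The radius of convergence is 11/4 - (1/4)*sqrt(89).

Denominator factor (ξ**2 + 11*ξ/2 + 2): discriminant 89/4, real irrational roots -11/4 + (1/4)*sqrt(89) and -11/4 - (1/4)*sqrt(89); poles of order 1, moduli 11/4 - (1/4)*sqrt(89) and 11/4 + (1/4)*sqrt(89).
Branch term (-9/2)*sqrt(1 - ξ/(-5/11)): its argument vanishes at ξ = -5/11, a square-root branch point, modulus 5/11.
The radius of convergence is the smallest modulus among the singular points: 11/4 - (1/4)*sqrt(89).


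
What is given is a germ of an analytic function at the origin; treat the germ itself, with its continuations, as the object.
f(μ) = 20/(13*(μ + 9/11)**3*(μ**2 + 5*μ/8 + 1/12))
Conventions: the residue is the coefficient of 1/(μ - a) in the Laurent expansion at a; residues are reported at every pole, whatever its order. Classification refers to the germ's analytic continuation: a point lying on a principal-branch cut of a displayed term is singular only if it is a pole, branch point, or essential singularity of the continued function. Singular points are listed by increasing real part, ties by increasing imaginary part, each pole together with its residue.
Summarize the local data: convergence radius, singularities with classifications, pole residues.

Radius of convergence at 0: 5/16 - (1/48)*sqrt(33).
At -9/11: a pole of order 3; residue 382762591200/4478137313.
At -5/16 - (1/48)*sqrt(33): a pole of order 1; residue -191381295600/4478137313 - (53802785520/4478137313)*sqrt(33).
At -5/16 + (1/48)*sqrt(33): a pole of order 1; residue -191381295600/4478137313 + (53802785520/4478137313)*sqrt(33).


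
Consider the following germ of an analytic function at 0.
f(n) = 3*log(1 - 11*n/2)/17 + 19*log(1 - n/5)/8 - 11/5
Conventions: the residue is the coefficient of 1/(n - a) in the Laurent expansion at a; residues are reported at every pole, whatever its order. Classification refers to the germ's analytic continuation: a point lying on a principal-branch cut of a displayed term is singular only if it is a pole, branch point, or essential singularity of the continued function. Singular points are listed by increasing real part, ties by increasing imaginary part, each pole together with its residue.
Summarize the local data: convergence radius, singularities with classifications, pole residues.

Radius of convergence at 0: 2/11.
At 2/11: a logarithmic branch point.
At 5: a logarithmic branch point.

Branch term (3/17)*log(1 - n/(2/11)): its argument vanishes at n = 2/11, a logarithmic branch point, modulus 2/11.
Branch term (19/8)*log(1 - n/(5)): its argument vanishes at n = 5, a logarithmic branch point, modulus 5.
The radius of convergence is the smallest modulus among the singular points: 2/11.
List the singular points by increasing real part (a conjugate pair: the negative imaginary part first).


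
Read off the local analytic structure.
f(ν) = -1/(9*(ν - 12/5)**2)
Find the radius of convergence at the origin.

The radius of convergence is 12/5.

Denominator factor (ν - 12/5)^2: pole of order 2 at 12/5, modulus 12/5.
The radius of convergence is the smallest modulus among the singular points: 12/5.


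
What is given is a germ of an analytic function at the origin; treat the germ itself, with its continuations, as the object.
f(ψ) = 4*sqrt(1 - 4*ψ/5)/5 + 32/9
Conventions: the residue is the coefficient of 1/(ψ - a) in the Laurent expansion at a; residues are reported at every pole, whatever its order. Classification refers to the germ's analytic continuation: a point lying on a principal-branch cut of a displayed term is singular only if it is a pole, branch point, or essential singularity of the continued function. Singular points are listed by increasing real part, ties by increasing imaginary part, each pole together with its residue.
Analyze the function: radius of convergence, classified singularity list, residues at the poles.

Radius of convergence at 0: 5/4.
At 5/4: an algebraic (square-root) branch point.

Branch term (4/5)*sqrt(1 - ψ/(5/4)): its argument vanishes at ψ = 5/4, a square-root branch point, modulus 5/4.
The radius of convergence is the smallest modulus among the singular points: 5/4.


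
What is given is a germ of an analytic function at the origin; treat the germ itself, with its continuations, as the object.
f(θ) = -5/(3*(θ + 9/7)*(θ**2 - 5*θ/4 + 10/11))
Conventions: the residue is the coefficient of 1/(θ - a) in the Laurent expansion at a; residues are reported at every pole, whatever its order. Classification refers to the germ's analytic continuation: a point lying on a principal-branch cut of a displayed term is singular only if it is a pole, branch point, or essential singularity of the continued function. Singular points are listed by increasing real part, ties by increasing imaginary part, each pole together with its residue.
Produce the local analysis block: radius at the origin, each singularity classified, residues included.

Radius of convergence at 0: (1/11)*sqrt(110).
At -9/7: a pole of order 1; residue -10780/26967.
At (5/8) - ((1/88)*sqrt(4015))*i: a pole of order 1; residue (5390/26967) - ((16478/1968591)*sqrt(4015))*i.
At (5/8) + ((1/88)*sqrt(4015))*i: a pole of order 1; residue (5390/26967) + ((16478/1968591)*sqrt(4015))*i.

Denominator factor (θ + 9/7): pole of order 1 at -9/7, modulus 9/7.
Denominator factor (θ**2 - 5*θ/4 + 10/11): discriminant -365/176, complex-conjugate roots (5/8) + ((1/88)*sqrt(4015))*i and (5/8) - ((1/88)*sqrt(4015))*i; poles of order 1, moduli (1/11)*sqrt(110) and (1/11)*sqrt(110).
The radius of convergence is the smallest modulus among the singular points: (1/11)*sqrt(110).
At the order-1 pole -9/7 set g(θ) = (θ - (-9/7))*f(θ) = -5/(3*(θ**2 - 5*θ/4 + 10/11)).
Simple pole: residue = g(a) at a = -9/7, which is -10780/26967.
The factor θ**2 - 5*θ/4 + 10/11 splits as (θ - a)(θ - a') with a = (5/8) - ((1/88)*sqrt(4015))*i, a' = (5/8) + ((1/88)*sqrt(4015))*i. At the order-1 pole a set g(θ) = (θ - a)*f(θ) = [-5/(3*(θ + 9/7))] / (θ - a').
Simple pole: residue = g(a) at a = (5/8) - ((1/88)*sqrt(4015))*i, which is (5390/26967) - ((16478/1968591)*sqrt(4015))*i.
The factor θ**2 - 5*θ/4 + 10/11 splits as (θ - a)(θ - a') with a = (5/8) + ((1/88)*sqrt(4015))*i, a' = (5/8) - ((1/88)*sqrt(4015))*i. At the order-1 pole a set g(θ) = (θ - a)*f(θ) = [-5/(3*(θ + 9/7))] / (θ - a').
Simple pole: residue = g(a) at a = (5/8) + ((1/88)*sqrt(4015))*i, which is (5390/26967) + ((16478/1968591)*sqrt(4015))*i.
List the singular points by increasing real part (a conjugate pair: the negative imaginary part first).


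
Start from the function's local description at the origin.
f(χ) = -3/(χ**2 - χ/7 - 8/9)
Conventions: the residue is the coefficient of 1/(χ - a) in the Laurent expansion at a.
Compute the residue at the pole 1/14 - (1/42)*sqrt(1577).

The residue is (63/1577)*sqrt(1577).

The factor χ**2 - χ/7 - 8/9 splits as (χ - a)(χ - a') with a = 1/14 - (1/42)*sqrt(1577), a' = 1/14 + (1/42)*sqrt(1577). At the order-1 pole a set g(χ) = (χ - a)*f(χ) = [-3] / (χ - a').
Simple pole: residue = g(a) at a = 1/14 - (1/42)*sqrt(1577), which is (63/1577)*sqrt(1577).


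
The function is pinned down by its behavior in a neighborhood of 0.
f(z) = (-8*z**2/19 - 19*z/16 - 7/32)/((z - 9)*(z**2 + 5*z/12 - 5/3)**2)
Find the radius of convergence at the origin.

The radius of convergence is -5/24 + (1/24)*sqrt(985).

Denominator factor (z**2 + 5*z/12 - 5/3)^2: discriminant 985/144, real irrational roots -5/24 + (1/24)*sqrt(985) and -5/24 - (1/24)*sqrt(985); poles of order 2, moduli -5/24 + (1/24)*sqrt(985) and 5/24 + (1/24)*sqrt(985).
Denominator factor (z - 9): pole of order 1 at 9, modulus 9.
The radius of convergence is the smallest modulus among the singular points: -5/24 + (1/24)*sqrt(985).


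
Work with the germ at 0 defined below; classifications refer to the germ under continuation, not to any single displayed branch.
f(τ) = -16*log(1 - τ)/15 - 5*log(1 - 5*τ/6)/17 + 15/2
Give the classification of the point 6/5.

The term (-5/17)*log(1 - τ/(6/5)) has argument 1 - 6/5/(6/5) = 0 at 6/5: a logarithmic (infinitely-sheeted) branch point; the remaining terms are analytic or single-valued there.

The point is a logarithmic branch point.


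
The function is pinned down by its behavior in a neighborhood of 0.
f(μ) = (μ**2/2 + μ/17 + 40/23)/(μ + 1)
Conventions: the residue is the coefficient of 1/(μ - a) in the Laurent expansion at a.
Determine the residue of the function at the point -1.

The residue is 1705/782.

At the order-1 pole -1 set g(μ) = (μ - (-1))*f(μ) = μ**2/2 + μ/17 + 40/23.
Simple pole: residue = g(a) at a = -1, which is 1705/782.


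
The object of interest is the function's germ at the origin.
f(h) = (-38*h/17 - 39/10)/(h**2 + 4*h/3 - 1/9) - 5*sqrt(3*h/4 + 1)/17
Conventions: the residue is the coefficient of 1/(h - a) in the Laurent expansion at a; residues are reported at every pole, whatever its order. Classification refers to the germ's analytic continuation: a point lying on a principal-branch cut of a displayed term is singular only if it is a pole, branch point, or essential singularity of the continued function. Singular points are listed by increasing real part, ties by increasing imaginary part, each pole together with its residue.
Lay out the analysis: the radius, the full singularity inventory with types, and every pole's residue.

Denominator factor (h**2 + 4*h/3 - 1/9): discriminant 20/9, real irrational roots -2/3 + (1/3)*sqrt(5) and -2/3 - (1/3)*sqrt(5); poles of order 1, moduli -2/3 + (1/3)*sqrt(5) and 2/3 + (1/3)*sqrt(5).
Branch term (-5/17)*sqrt(1 - h/(-4/3)): its argument vanishes at h = -4/3, a square-root branch point, modulus 4/3.
The radius of convergence is the smallest modulus among the singular points: -2/3 + (1/3)*sqrt(5).
The branch term is analytic at -2/3 - (1/3)*sqrt(5) and contributes nothing to the residue; only the rational part matters.
The factor h**2 + 4*h/3 - 1/9 splits as (h - a)(h - a') with a = -2/3 - (1/3)*sqrt(5), a' = -2/3 + (1/3)*sqrt(5). At the order-1 pole a set g(h) = (h - a)*(rational part) = [-38*h/17 - 39/10] / (h - a').
Simple pole: residue = g(a) at a = -2/3 - (1/3)*sqrt(5), which is -19/17 + (1229/1700)*sqrt(5).
The branch term is analytic at -2/3 + (1/3)*sqrt(5) and contributes nothing to the residue; only the rational part matters.
The factor h**2 + 4*h/3 - 1/9 splits as (h - a)(h - a') with a = -2/3 + (1/3)*sqrt(5), a' = -2/3 - (1/3)*sqrt(5). At the order-1 pole a set g(h) = (h - a)*(rational part) = [-38*h/17 - 39/10] / (h - a').
Simple pole: residue = g(a) at a = -2/3 + (1/3)*sqrt(5), which is -19/17 - (1229/1700)*sqrt(5).
List the singular points by increasing real part (a conjugate pair: the negative imaginary part first).

Radius of convergence at 0: -2/3 + (1/3)*sqrt(5).
At -2/3 - (1/3)*sqrt(5): a pole of order 1; residue -19/17 + (1229/1700)*sqrt(5).
At -4/3: an algebraic (square-root) branch point.
At -2/3 + (1/3)*sqrt(5): a pole of order 1; residue -19/17 - (1229/1700)*sqrt(5).


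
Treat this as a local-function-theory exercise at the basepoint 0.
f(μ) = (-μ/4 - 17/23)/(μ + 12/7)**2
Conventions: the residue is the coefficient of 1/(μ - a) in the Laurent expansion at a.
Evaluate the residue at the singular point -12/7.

At the order-2 pole -12/7 set g(μ) = (μ - (-12/7))^2*f(μ) = -μ/4 - 17/23.
Order-2 pole: residue = g'(a); g'(-12/7) = -1/4, so the residue is -1/4.

The residue is -1/4.


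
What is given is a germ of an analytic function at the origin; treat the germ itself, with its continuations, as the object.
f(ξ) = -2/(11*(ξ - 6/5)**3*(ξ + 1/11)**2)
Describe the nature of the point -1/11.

The denominator factor ξ + 1/11 vanishes at -1/11 and appears to the power 2; the numerator there equals -2/11, nonzero, and no other factor vanishes.
Hence a pole whose order is the multiplicity, 2.

The point is a pole of order 2.


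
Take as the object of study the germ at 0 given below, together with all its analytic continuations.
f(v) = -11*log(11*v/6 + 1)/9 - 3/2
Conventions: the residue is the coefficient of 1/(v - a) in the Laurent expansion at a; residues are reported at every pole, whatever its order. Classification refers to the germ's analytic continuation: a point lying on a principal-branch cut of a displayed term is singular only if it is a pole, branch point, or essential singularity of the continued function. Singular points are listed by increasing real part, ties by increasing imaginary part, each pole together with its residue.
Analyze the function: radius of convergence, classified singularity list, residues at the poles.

Branch term (-11/9)*log(1 - v/(-6/11)): its argument vanishes at v = -6/11, a logarithmic branch point, modulus 6/11.
The radius of convergence is the smallest modulus among the singular points: 6/11.

Radius of convergence at 0: 6/11.
At -6/11: a logarithmic branch point.


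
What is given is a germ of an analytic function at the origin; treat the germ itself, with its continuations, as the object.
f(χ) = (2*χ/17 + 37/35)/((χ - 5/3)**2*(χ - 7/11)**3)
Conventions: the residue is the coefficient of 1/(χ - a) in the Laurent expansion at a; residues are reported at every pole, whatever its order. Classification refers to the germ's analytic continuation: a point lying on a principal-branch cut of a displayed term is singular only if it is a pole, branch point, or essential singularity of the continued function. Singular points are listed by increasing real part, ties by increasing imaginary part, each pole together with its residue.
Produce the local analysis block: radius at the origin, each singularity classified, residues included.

Denominator factor (χ - 7/11)^3: pole of order 3 at 7/11, modulus 7/11.
Denominator factor (χ - 5/3)^2: pole of order 2 at 5/3, modulus 5/3.
The radius of convergence is the smallest modulus among the singular points: 7/11.
At the order-3 pole 7/11 set g(χ) = (χ - (7/11))^3*f(χ) = (2*χ/17 + 37/35)/(χ - 5/3)**2.
Order-3 pole: residue = g''(a)/2; g''(7/11) = 2567375217/397559960, so the residue is 2567375217/795119920.
At the order-2 pole 5/3 set g(χ) = (χ - (5/3))^2*f(χ) = (2*χ/17 + 37/35)/(χ - 7/11)**3.
Order-2 pole: residue = g'(a); g'(5/3) = -2567375217/795119920, so the residue is -2567375217/795119920.
List the singular points by increasing real part (a conjugate pair: the negative imaginary part first).

Radius of convergence at 0: 7/11.
At 7/11: a pole of order 3; residue 2567375217/795119920.
At 5/3: a pole of order 2; residue -2567375217/795119920.


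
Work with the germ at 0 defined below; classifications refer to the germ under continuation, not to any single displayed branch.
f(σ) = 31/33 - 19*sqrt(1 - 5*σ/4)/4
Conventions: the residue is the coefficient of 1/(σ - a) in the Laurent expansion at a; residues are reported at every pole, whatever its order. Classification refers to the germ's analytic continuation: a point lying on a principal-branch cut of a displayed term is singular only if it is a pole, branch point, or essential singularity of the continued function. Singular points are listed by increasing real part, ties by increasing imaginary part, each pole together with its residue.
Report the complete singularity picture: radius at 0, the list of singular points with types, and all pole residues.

Radius of convergence at 0: 4/5.
At 4/5: an algebraic (square-root) branch point.

Branch term (-19/4)*sqrt(1 - σ/(4/5)): its argument vanishes at σ = 4/5, a square-root branch point, modulus 4/5.
The radius of convergence is the smallest modulus among the singular points: 4/5.


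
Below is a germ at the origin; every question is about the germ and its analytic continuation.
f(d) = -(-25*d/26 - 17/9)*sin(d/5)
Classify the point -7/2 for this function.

The point is a regular point.

There is no denominator, hence no pole anywhere.
The factor -sin(d/5) is entire.
So the germ continues analytically to -7/2.


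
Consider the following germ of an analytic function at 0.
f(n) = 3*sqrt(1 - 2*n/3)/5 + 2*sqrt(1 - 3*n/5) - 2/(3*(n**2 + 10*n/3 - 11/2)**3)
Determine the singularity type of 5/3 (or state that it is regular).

The term (2)*sqrt(1 - n/(5/3)) has argument 1 - 5/3/(5/3) = 0 at 5/3: a square-root (algebraic, two-sheeted) branch point; the remaining terms are analytic or single-valued there.

The point is an algebraic (square-root) branch point.


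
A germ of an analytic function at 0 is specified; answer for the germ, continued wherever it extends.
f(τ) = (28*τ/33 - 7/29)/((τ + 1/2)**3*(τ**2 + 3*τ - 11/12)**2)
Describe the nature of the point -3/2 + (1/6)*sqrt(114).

The point is a pole of order 2.

The denominator factor τ**2 + 3*τ - 11/12 vanishes at -3/2 + (1/6)*sqrt(114) and appears to the power 2; the numerator there equals -483/319 + (14/99)*sqrt(114), nonzero, and no other factor vanishes.
Hence a pole whose order is the multiplicity, 2.


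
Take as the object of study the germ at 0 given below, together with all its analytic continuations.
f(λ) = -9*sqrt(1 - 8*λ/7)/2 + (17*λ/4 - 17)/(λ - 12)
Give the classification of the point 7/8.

The term (-9/2)*sqrt(1 - λ/(7/8)) has argument 1 - 7/8/(7/8) = 0 at 7/8: a square-root (algebraic, two-sheeted) branch point; the remaining terms are analytic or single-valued there.

The point is an algebraic (square-root) branch point.


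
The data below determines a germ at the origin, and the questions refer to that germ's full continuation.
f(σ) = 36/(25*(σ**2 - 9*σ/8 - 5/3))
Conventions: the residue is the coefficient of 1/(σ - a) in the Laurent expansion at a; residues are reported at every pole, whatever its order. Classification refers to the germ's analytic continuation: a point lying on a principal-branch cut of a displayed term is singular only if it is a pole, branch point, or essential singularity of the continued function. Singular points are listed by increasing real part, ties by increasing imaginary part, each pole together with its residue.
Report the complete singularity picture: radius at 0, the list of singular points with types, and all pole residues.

Radius of convergence at 0: -9/16 + (1/48)*sqrt(4569).
At 9/16 - (1/48)*sqrt(4569): a pole of order 1; residue -(288/38075)*sqrt(4569).
At 9/16 + (1/48)*sqrt(4569): a pole of order 1; residue (288/38075)*sqrt(4569).

Denominator factor (σ**2 - 9*σ/8 - 5/3): discriminant 1523/192, real irrational roots 9/16 + (1/48)*sqrt(4569) and 9/16 - (1/48)*sqrt(4569); poles of order 1, moduli 9/16 + (1/48)*sqrt(4569) and -9/16 + (1/48)*sqrt(4569).
The radius of convergence is the smallest modulus among the singular points: -9/16 + (1/48)*sqrt(4569).
The factor σ**2 - 9*σ/8 - 5/3 splits as (σ - a)(σ - a') with a = 9/16 - (1/48)*sqrt(4569), a' = 9/16 + (1/48)*sqrt(4569). At the order-1 pole a set g(σ) = (σ - a)*f(σ) = [36/25] / (σ - a').
Simple pole: residue = g(a) at a = 9/16 - (1/48)*sqrt(4569), which is -(288/38075)*sqrt(4569).
The factor σ**2 - 9*σ/8 - 5/3 splits as (σ - a)(σ - a') with a = 9/16 + (1/48)*sqrt(4569), a' = 9/16 - (1/48)*sqrt(4569). At the order-1 pole a set g(σ) = (σ - a)*f(σ) = [36/25] / (σ - a').
Simple pole: residue = g(a) at a = 9/16 + (1/48)*sqrt(4569), which is (288/38075)*sqrt(4569).
List the singular points by increasing real part (a conjugate pair: the negative imaginary part first).


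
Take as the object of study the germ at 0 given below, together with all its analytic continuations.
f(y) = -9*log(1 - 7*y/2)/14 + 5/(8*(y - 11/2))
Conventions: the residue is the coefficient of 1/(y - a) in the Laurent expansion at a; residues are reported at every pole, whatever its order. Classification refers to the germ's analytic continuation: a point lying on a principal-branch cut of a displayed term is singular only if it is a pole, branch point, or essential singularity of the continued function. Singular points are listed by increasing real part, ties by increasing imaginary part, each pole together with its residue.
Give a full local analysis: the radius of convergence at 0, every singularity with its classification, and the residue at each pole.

Denominator factor (y - 11/2): pole of order 1 at 11/2, modulus 11/2.
Branch term (-9/14)*log(1 - y/(2/7)): its argument vanishes at y = 2/7, a logarithmic branch point, modulus 2/7.
The radius of convergence is the smallest modulus among the singular points: 2/7.
The branch term is analytic at 11/2 and contributes nothing to the residue; only the rational part matters.
At the order-1 pole 11/2 set g(y) = (y - (11/2))*(rational part) = 5/8.
Simple pole: residue = g(a) at a = 11/2, which is 5/8.
List the singular points by increasing real part (a conjugate pair: the negative imaginary part first).

Radius of convergence at 0: 2/7.
At 2/7: a logarithmic branch point.
At 11/2: a pole of order 1; residue 5/8.


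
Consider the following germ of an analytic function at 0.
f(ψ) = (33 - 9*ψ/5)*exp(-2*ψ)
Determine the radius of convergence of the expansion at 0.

The factor exp(-2*ψ) is entire and contributes no finite singular point.
The polynomial part has no poles.
No finite singular points: the Taylor series at 0 converges everywhere.

The radius of convergence is infinite.


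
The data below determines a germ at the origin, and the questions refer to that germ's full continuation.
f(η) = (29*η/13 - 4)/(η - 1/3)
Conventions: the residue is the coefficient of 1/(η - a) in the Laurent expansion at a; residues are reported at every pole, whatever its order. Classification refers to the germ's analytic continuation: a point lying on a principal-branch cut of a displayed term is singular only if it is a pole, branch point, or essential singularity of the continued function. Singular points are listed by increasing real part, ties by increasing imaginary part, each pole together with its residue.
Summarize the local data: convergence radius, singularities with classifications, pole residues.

Denominator factor (η - 1/3): pole of order 1 at 1/3, modulus 1/3.
The radius of convergence is the smallest modulus among the singular points: 1/3.
At the order-1 pole 1/3 set g(η) = (η - (1/3))*f(η) = 29*η/13 - 4.
Simple pole: residue = g(a) at a = 1/3, which is -127/39.

Radius of convergence at 0: 1/3.
At 1/3: a pole of order 1; residue -127/39.
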